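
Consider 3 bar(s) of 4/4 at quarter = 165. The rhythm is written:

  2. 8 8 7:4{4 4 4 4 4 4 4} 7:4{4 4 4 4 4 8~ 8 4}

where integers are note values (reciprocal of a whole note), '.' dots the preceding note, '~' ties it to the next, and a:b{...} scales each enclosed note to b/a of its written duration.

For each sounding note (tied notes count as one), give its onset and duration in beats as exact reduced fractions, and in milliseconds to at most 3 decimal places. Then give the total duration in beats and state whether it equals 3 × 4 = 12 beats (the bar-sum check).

1) 0.0ms=0b +1090.909ms=3b
2) 1090.909ms=3b +181.818ms=1/2b
3) 1272.727ms=7/2b +181.818ms=1/2b
4) 1454.545ms=4b +207.792ms=4/7b
5) 1662.338ms=32/7b +207.792ms=4/7b
6) 1870.13ms=36/7b +207.792ms=4/7b
7) 2077.922ms=40/7b +207.792ms=4/7b
8) 2285.714ms=44/7b +207.792ms=4/7b
9) 2493.506ms=48/7b +207.792ms=4/7b
10) 2701.299ms=52/7b +207.792ms=4/7b
11) 2909.091ms=8b +207.792ms=4/7b
12) 3116.883ms=60/7b +207.792ms=4/7b
13) 3324.675ms=64/7b +207.792ms=4/7b
14) 3532.468ms=68/7b +207.792ms=4/7b
15) 3740.26ms=72/7b +207.792ms=4/7b
16) 3948.052ms=76/7b +207.792ms=4/7b
17) 4155.844ms=80/7b +207.792ms=4/7b
Σ=12b of 12 (165bpm 4/4) — PASS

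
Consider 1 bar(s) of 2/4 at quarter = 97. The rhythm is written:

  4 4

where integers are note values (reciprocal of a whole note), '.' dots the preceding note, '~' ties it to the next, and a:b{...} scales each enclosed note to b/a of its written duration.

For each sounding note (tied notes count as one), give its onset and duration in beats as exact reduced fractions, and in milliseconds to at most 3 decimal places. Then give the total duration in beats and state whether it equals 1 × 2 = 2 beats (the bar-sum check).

1) 0.0ms=0b +618.557ms=1b
2) 618.557ms=1b +618.557ms=1b
Σ=2b of 2 (97bpm 2/4) — PASS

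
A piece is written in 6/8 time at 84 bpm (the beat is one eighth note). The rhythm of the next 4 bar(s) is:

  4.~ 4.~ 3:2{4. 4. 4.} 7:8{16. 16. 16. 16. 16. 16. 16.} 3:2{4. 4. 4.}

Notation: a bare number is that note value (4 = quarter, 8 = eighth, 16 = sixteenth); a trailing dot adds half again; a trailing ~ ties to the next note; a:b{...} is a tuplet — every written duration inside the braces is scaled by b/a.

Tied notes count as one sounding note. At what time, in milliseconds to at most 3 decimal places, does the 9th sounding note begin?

note 9 onset = 114/7b = 11632.653ms

1. 0.0ms @ 0 + 5714.286ms (8)
2. 5714.286ms @ 8 + 1428.571ms (2)
3. 7142.857ms @ 10 + 1428.571ms (2)
4. 8571.429ms @ 12 + 612.245ms (6/7)
5. 9183.673ms @ 90/7 + 612.245ms (6/7)
6. 9795.918ms @ 96/7 + 612.245ms (6/7)
7. 10408.163ms @ 102/7 + 612.245ms (6/7)
8. 11020.408ms @ 108/7 + 612.245ms (6/7)
9. 11632.653ms @ 114/7 + 612.245ms (6/7)
10. 12244.898ms @ 120/7 + 612.245ms (6/7)
11. 12857.143ms @ 18 + 1428.571ms (2)
12. 14285.714ms @ 20 + 1428.571ms (2)
13. 15714.286ms @ 22 + 1428.571ms (2)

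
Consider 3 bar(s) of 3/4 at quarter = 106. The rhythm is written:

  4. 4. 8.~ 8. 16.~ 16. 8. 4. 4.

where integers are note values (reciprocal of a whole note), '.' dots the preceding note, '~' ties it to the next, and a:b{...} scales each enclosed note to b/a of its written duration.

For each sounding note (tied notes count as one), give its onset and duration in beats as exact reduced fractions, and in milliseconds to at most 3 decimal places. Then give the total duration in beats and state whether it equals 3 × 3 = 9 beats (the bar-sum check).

1) 0.0ms=0b +849.057ms=3/2b
2) 849.057ms=3/2b +849.057ms=3/2b
3) 1698.113ms=3b +849.057ms=3/2b
4) 2547.17ms=9/2b +424.528ms=3/4b
5) 2971.698ms=21/4b +424.528ms=3/4b
6) 3396.226ms=6b +849.057ms=3/2b
7) 4245.283ms=15/2b +849.057ms=3/2b
Σ=9b of 9 (106bpm 3/4) — PASS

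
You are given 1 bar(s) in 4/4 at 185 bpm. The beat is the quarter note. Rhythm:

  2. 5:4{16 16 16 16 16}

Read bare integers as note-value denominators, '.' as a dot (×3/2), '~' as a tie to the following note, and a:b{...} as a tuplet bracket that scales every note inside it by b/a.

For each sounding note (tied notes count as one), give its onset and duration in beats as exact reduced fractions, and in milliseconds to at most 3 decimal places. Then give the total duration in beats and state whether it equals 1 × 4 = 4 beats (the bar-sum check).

1) 0.0ms=0b +972.973ms=3b
2) 972.973ms=3b +64.865ms=1/5b
3) 1037.838ms=16/5b +64.865ms=1/5b
4) 1102.703ms=17/5b +64.865ms=1/5b
5) 1167.568ms=18/5b +64.865ms=1/5b
6) 1232.432ms=19/5b +64.865ms=1/5b
Σ=4b of 4 (185bpm 4/4) — PASS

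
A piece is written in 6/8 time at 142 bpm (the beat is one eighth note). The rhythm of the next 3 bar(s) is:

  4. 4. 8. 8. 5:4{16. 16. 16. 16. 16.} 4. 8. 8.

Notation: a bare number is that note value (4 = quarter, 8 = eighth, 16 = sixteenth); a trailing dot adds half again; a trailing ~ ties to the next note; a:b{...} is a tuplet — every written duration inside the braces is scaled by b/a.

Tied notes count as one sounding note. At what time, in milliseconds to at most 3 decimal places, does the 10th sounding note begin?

note 10 onset = 12b = 5070.423ms

1. 0.0ms @ 0 + 1267.606ms (3)
2. 1267.606ms @ 3 + 1267.606ms (3)
3. 2535.211ms @ 6 + 633.803ms (3/2)
4. 3169.014ms @ 15/2 + 633.803ms (3/2)
5. 3802.817ms @ 9 + 253.521ms (3/5)
6. 4056.338ms @ 48/5 + 253.521ms (3/5)
7. 4309.859ms @ 51/5 + 253.521ms (3/5)
8. 4563.38ms @ 54/5 + 253.521ms (3/5)
9. 4816.901ms @ 57/5 + 253.521ms (3/5)
10. 5070.423ms @ 12 + 1267.606ms (3)
11. 6338.028ms @ 15 + 633.803ms (3/2)
12. 6971.831ms @ 33/2 + 633.803ms (3/2)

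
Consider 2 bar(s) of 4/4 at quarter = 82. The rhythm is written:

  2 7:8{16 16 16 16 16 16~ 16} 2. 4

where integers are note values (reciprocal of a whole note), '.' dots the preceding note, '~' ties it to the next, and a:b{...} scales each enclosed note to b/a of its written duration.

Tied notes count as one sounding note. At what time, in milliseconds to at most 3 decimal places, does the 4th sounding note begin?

note 4 onset = 18/7b = 1881.533ms

1. 0.0ms @ 0 + 1463.415ms (2)
2. 1463.415ms @ 2 + 209.059ms (2/7)
3. 1672.474ms @ 16/7 + 209.059ms (2/7)
4. 1881.533ms @ 18/7 + 209.059ms (2/7)
5. 2090.592ms @ 20/7 + 209.059ms (2/7)
6. 2299.652ms @ 22/7 + 209.059ms (2/7)
7. 2508.711ms @ 24/7 + 418.118ms (4/7)
8. 2926.829ms @ 4 + 2195.122ms (3)
9. 5121.951ms @ 7 + 731.707ms (1)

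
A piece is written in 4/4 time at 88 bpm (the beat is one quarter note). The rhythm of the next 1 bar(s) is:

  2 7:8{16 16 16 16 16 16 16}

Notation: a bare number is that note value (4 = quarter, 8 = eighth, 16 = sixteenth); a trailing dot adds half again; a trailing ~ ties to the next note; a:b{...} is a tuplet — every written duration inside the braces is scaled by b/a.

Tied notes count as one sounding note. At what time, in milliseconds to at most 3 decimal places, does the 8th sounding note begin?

1. 0.0ms @ 0 + 1363.636ms (2)
2. 1363.636ms @ 2 + 194.805ms (2/7)
3. 1558.442ms @ 16/7 + 194.805ms (2/7)
4. 1753.247ms @ 18/7 + 194.805ms (2/7)
5. 1948.052ms @ 20/7 + 194.805ms (2/7)
6. 2142.857ms @ 22/7 + 194.805ms (2/7)
7. 2337.662ms @ 24/7 + 194.805ms (2/7)
8. 2532.468ms @ 26/7 + 194.805ms (2/7)

note 8 onset = 26/7b = 2532.468ms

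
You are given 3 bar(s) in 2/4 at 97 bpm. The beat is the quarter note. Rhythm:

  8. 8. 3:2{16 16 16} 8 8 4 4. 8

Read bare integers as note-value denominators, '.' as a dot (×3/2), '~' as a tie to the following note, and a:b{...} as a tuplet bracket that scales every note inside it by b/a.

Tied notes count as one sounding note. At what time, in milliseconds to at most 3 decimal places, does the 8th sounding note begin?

1. 0.0ms @ 0 + 463.918ms (3/4)
2. 463.918ms @ 3/4 + 463.918ms (3/4)
3. 927.835ms @ 3/2 + 103.093ms (1/6)
4. 1030.928ms @ 5/3 + 103.093ms (1/6)
5. 1134.021ms @ 11/6 + 103.093ms (1/6)
6. 1237.113ms @ 2 + 309.278ms (1/2)
7. 1546.392ms @ 5/2 + 309.278ms (1/2)
8. 1855.67ms @ 3 + 618.557ms (1)
9. 2474.227ms @ 4 + 927.835ms (3/2)
10. 3402.062ms @ 11/2 + 309.278ms (1/2)

note 8 onset = 3b = 1855.67ms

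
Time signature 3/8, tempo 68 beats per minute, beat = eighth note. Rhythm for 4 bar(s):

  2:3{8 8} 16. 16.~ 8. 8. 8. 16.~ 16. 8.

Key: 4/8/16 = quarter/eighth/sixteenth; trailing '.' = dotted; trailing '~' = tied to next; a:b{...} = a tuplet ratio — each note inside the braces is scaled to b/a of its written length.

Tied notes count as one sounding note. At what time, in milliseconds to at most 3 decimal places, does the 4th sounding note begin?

1. 0.0ms @ 0 + 1323.529ms (3/2)
2. 1323.529ms @ 3/2 + 1323.529ms (3/2)
3. 2647.059ms @ 3 + 661.765ms (3/4)
4. 3308.824ms @ 15/4 + 1985.294ms (9/4)
5. 5294.118ms @ 6 + 1323.529ms (3/2)
6. 6617.647ms @ 15/2 + 1323.529ms (3/2)
7. 7941.176ms @ 9 + 1323.529ms (3/2)
8. 9264.706ms @ 21/2 + 1323.529ms (3/2)

note 4 onset = 15/4b = 3308.824ms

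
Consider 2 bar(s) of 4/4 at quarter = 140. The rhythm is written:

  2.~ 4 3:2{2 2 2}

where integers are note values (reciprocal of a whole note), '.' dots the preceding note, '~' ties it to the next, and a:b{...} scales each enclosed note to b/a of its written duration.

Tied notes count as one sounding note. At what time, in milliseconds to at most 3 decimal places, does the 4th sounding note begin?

note 4 onset = 20/3b = 2857.143ms

1. 0.0ms @ 0 + 1714.286ms (4)
2. 1714.286ms @ 4 + 571.429ms (4/3)
3. 2285.714ms @ 16/3 + 571.429ms (4/3)
4. 2857.143ms @ 20/3 + 571.429ms (4/3)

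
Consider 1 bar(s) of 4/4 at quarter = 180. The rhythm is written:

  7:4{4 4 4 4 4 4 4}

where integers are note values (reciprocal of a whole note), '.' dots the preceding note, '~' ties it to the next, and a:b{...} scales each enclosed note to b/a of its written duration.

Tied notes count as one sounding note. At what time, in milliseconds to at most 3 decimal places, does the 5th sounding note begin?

note 5 onset = 16/7b = 761.905ms

1. 0.0ms @ 0 + 190.476ms (4/7)
2. 190.476ms @ 4/7 + 190.476ms (4/7)
3. 380.952ms @ 8/7 + 190.476ms (4/7)
4. 571.429ms @ 12/7 + 190.476ms (4/7)
5. 761.905ms @ 16/7 + 190.476ms (4/7)
6. 952.381ms @ 20/7 + 190.476ms (4/7)
7. 1142.857ms @ 24/7 + 190.476ms (4/7)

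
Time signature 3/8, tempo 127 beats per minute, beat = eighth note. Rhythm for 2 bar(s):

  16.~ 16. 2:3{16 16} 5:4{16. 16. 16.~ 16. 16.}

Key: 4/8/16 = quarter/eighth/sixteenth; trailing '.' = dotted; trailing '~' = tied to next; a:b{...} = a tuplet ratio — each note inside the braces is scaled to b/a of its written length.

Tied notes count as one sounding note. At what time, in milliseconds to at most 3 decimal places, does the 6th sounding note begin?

note 6 onset = 21/5b = 1984.252ms

1. 0.0ms @ 0 + 708.661ms (3/2)
2. 708.661ms @ 3/2 + 354.331ms (3/4)
3. 1062.992ms @ 9/4 + 354.331ms (3/4)
4. 1417.323ms @ 3 + 283.465ms (3/5)
5. 1700.787ms @ 18/5 + 283.465ms (3/5)
6. 1984.252ms @ 21/5 + 566.929ms (6/5)
7. 2551.181ms @ 27/5 + 283.465ms (3/5)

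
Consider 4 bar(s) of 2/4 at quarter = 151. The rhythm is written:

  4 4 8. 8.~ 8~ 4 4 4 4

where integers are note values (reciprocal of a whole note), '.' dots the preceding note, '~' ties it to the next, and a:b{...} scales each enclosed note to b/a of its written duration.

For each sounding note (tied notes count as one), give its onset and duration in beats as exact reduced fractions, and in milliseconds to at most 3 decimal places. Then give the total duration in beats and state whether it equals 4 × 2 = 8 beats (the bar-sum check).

1) 0.0ms=0b +397.351ms=1b
2) 397.351ms=1b +397.351ms=1b
3) 794.702ms=2b +298.013ms=3/4b
4) 1092.715ms=11/4b +894.04ms=9/4b
5) 1986.755ms=5b +397.351ms=1b
6) 2384.106ms=6b +397.351ms=1b
7) 2781.457ms=7b +397.351ms=1b
Σ=8b of 8 (151bpm 2/4) — PASS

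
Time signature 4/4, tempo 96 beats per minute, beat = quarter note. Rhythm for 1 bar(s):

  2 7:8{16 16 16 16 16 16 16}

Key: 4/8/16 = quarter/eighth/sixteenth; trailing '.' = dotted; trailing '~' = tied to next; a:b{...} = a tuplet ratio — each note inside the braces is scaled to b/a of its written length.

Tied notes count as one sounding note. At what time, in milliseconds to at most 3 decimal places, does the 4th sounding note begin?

1. 0.0ms @ 0 + 1250.0ms (2)
2. 1250.0ms @ 2 + 178.571ms (2/7)
3. 1428.571ms @ 16/7 + 178.571ms (2/7)
4. 1607.143ms @ 18/7 + 178.571ms (2/7)
5. 1785.714ms @ 20/7 + 178.571ms (2/7)
6. 1964.286ms @ 22/7 + 178.571ms (2/7)
7. 2142.857ms @ 24/7 + 178.571ms (2/7)
8. 2321.429ms @ 26/7 + 178.571ms (2/7)

note 4 onset = 18/7b = 1607.143ms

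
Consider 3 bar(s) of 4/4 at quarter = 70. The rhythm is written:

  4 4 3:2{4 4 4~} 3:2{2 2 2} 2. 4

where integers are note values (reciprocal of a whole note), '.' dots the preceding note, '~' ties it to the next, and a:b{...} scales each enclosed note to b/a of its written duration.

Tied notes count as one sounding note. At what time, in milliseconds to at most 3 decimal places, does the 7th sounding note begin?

1. 0.0ms @ 0 + 857.143ms (1)
2. 857.143ms @ 1 + 857.143ms (1)
3. 1714.286ms @ 2 + 571.429ms (2/3)
4. 2285.714ms @ 8/3 + 571.429ms (2/3)
5. 2857.143ms @ 10/3 + 1714.286ms (2)
6. 4571.429ms @ 16/3 + 1142.857ms (4/3)
7. 5714.286ms @ 20/3 + 1142.857ms (4/3)
8. 6857.143ms @ 8 + 2571.429ms (3)
9. 9428.571ms @ 11 + 857.143ms (1)

note 7 onset = 20/3b = 5714.286ms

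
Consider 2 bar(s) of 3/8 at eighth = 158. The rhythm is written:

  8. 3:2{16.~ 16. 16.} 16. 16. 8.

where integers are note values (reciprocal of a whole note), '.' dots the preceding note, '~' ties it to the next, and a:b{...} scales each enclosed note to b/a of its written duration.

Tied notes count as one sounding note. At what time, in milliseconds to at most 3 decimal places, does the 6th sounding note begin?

1. 0.0ms @ 0 + 569.62ms (3/2)
2. 569.62ms @ 3/2 + 379.747ms (1)
3. 949.367ms @ 5/2 + 189.873ms (1/2)
4. 1139.241ms @ 3 + 284.81ms (3/4)
5. 1424.051ms @ 15/4 + 284.81ms (3/4)
6. 1708.861ms @ 9/2 + 569.62ms (3/2)

note 6 onset = 9/2b = 1708.861ms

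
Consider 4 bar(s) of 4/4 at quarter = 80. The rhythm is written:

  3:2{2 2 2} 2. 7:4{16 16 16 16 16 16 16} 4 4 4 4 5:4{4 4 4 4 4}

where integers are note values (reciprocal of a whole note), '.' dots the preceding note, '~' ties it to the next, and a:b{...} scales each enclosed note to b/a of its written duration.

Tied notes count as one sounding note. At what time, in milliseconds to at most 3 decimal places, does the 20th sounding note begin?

1. 0.0ms @ 0 + 1000.0ms (4/3)
2. 1000.0ms @ 4/3 + 1000.0ms (4/3)
3. 2000.0ms @ 8/3 + 1000.0ms (4/3)
4. 3000.0ms @ 4 + 2250.0ms (3)
5. 5250.0ms @ 7 + 107.143ms (1/7)
6. 5357.143ms @ 50/7 + 107.143ms (1/7)
7. 5464.286ms @ 51/7 + 107.143ms (1/7)
8. 5571.429ms @ 52/7 + 107.143ms (1/7)
9. 5678.571ms @ 53/7 + 107.143ms (1/7)
10. 5785.714ms @ 54/7 + 107.143ms (1/7)
11. 5892.857ms @ 55/7 + 107.143ms (1/7)
12. 6000.0ms @ 8 + 750.0ms (1)
13. 6750.0ms @ 9 + 750.0ms (1)
14. 7500.0ms @ 10 + 750.0ms (1)
15. 8250.0ms @ 11 + 750.0ms (1)
16. 9000.0ms @ 12 + 600.0ms (4/5)
17. 9600.0ms @ 64/5 + 600.0ms (4/5)
18. 10200.0ms @ 68/5 + 600.0ms (4/5)
19. 10800.0ms @ 72/5 + 600.0ms (4/5)
20. 11400.0ms @ 76/5 + 600.0ms (4/5)

note 20 onset = 76/5b = 11400.0ms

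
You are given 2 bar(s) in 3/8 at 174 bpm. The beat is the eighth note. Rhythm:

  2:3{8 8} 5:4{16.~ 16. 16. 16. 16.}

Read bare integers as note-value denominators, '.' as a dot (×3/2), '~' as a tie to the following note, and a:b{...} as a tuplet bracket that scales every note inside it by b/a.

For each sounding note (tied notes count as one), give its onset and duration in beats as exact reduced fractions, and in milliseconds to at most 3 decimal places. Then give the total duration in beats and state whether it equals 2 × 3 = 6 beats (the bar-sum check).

1) 0.0ms=0b +517.241ms=3/2b
2) 517.241ms=3/2b +517.241ms=3/2b
3) 1034.483ms=3b +413.793ms=6/5b
4) 1448.276ms=21/5b +206.897ms=3/5b
5) 1655.172ms=24/5b +206.897ms=3/5b
6) 1862.069ms=27/5b +206.897ms=3/5b
Σ=6b of 6 (174bpm 3/8) — PASS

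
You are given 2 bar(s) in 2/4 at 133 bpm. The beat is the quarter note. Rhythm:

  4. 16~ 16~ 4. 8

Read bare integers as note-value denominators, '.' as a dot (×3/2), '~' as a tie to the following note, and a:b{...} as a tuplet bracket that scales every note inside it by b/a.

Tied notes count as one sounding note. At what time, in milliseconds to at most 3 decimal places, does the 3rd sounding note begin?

1. 0.0ms @ 0 + 676.692ms (3/2)
2. 676.692ms @ 3/2 + 902.256ms (2)
3. 1578.947ms @ 7/2 + 225.564ms (1/2)

note 3 onset = 7/2b = 1578.947ms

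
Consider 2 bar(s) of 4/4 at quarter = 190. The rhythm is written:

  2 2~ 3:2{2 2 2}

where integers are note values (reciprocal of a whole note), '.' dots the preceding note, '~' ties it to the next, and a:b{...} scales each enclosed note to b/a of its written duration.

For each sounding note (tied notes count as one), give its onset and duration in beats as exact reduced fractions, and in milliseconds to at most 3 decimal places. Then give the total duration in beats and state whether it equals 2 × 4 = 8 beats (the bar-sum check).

1) 0.0ms=0b +631.579ms=2b
2) 631.579ms=2b +1052.632ms=10/3b
3) 1684.211ms=16/3b +421.053ms=4/3b
4) 2105.263ms=20/3b +421.053ms=4/3b
Σ=8b of 8 (190bpm 4/4) — PASS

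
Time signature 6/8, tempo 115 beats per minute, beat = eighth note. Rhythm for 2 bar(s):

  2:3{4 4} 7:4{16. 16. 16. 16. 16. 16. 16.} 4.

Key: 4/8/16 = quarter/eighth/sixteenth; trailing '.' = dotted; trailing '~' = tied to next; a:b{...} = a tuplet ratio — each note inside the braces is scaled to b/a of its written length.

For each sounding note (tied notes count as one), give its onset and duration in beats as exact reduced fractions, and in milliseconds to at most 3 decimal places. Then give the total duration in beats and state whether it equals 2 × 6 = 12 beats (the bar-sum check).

1) 0.0ms=0b +1565.217ms=3b
2) 1565.217ms=3b +1565.217ms=3b
3) 3130.435ms=6b +223.602ms=3/7b
4) 3354.037ms=45/7b +223.602ms=3/7b
5) 3577.64ms=48/7b +223.602ms=3/7b
6) 3801.242ms=51/7b +223.602ms=3/7b
7) 4024.845ms=54/7b +223.602ms=3/7b
8) 4248.447ms=57/7b +223.602ms=3/7b
9) 4472.05ms=60/7b +223.602ms=3/7b
10) 4695.652ms=9b +1565.217ms=3b
Σ=12b of 12 (115bpm 6/8) — PASS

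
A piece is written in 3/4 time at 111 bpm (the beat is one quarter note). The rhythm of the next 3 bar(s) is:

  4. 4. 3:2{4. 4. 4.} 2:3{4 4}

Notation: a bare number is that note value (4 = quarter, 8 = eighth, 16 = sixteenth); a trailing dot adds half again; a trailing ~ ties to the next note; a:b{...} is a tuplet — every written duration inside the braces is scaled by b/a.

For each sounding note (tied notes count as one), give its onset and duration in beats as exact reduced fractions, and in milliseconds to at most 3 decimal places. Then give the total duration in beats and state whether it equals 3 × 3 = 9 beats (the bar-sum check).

1) 0.0ms=0b +810.811ms=3/2b
2) 810.811ms=3/2b +810.811ms=3/2b
3) 1621.622ms=3b +540.541ms=1b
4) 2162.162ms=4b +540.541ms=1b
5) 2702.703ms=5b +540.541ms=1b
6) 3243.243ms=6b +810.811ms=3/2b
7) 4054.054ms=15/2b +810.811ms=3/2b
Σ=9b of 9 (111bpm 3/4) — PASS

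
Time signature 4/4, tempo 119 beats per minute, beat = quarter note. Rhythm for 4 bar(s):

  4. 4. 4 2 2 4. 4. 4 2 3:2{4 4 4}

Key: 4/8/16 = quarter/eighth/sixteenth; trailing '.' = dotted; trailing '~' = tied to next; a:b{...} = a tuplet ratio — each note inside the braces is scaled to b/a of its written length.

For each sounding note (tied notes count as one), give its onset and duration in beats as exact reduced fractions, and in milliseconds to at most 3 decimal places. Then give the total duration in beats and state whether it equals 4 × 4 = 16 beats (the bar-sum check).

1) 0.0ms=0b +756.303ms=3/2b
2) 756.303ms=3/2b +756.303ms=3/2b
3) 1512.605ms=3b +504.202ms=1b
4) 2016.807ms=4b +1008.403ms=2b
5) 3025.21ms=6b +1008.403ms=2b
6) 4033.613ms=8b +756.303ms=3/2b
7) 4789.916ms=19/2b +756.303ms=3/2b
8) 5546.218ms=11b +504.202ms=1b
9) 6050.42ms=12b +1008.403ms=2b
10) 7058.824ms=14b +336.134ms=2/3b
11) 7394.958ms=44/3b +336.134ms=2/3b
12) 7731.092ms=46/3b +336.134ms=2/3b
Σ=16b of 16 (119bpm 4/4) — PASS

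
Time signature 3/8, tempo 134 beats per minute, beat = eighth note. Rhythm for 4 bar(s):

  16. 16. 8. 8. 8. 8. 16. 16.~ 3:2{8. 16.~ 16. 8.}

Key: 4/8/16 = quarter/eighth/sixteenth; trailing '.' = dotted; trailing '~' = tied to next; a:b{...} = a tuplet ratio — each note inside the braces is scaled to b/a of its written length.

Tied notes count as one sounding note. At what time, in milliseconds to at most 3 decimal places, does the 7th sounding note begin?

1. 0.0ms @ 0 + 335.821ms (3/4)
2. 335.821ms @ 3/4 + 335.821ms (3/4)
3. 671.642ms @ 3/2 + 671.642ms (3/2)
4. 1343.284ms @ 3 + 671.642ms (3/2)
5. 2014.925ms @ 9/2 + 671.642ms (3/2)
6. 2686.567ms @ 6 + 671.642ms (3/2)
7. 3358.209ms @ 15/2 + 335.821ms (3/4)
8. 3694.03ms @ 33/4 + 783.582ms (7/4)
9. 4477.612ms @ 10 + 447.761ms (1)
10. 4925.373ms @ 11 + 447.761ms (1)

note 7 onset = 15/2b = 3358.209ms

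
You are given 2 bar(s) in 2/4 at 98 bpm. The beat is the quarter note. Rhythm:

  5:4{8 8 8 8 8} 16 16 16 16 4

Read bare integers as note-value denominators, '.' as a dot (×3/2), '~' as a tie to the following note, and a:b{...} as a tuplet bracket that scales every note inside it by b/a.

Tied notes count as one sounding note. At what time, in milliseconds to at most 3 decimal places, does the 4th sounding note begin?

1. 0.0ms @ 0 + 244.898ms (2/5)
2. 244.898ms @ 2/5 + 244.898ms (2/5)
3. 489.796ms @ 4/5 + 244.898ms (2/5)
4. 734.694ms @ 6/5 + 244.898ms (2/5)
5. 979.592ms @ 8/5 + 244.898ms (2/5)
6. 1224.49ms @ 2 + 153.061ms (1/4)
7. 1377.551ms @ 9/4 + 153.061ms (1/4)
8. 1530.612ms @ 5/2 + 153.061ms (1/4)
9. 1683.673ms @ 11/4 + 153.061ms (1/4)
10. 1836.735ms @ 3 + 612.245ms (1)

note 4 onset = 6/5b = 734.694ms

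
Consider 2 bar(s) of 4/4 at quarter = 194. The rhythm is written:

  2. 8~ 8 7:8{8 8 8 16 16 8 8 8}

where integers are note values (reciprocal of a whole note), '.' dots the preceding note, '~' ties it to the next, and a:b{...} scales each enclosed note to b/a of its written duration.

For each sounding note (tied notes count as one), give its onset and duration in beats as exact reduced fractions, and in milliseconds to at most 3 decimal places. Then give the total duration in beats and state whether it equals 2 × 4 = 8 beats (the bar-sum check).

1) 0.0ms=0b +927.835ms=3b
2) 927.835ms=3b +309.278ms=1b
3) 1237.113ms=4b +176.73ms=4/7b
4) 1413.844ms=32/7b +176.73ms=4/7b
5) 1590.574ms=36/7b +176.73ms=4/7b
6) 1767.305ms=40/7b +88.365ms=2/7b
7) 1855.67ms=6b +88.365ms=2/7b
8) 1944.035ms=44/7b +176.73ms=4/7b
9) 2120.766ms=48/7b +176.73ms=4/7b
10) 2297.496ms=52/7b +176.73ms=4/7b
Σ=8b of 8 (194bpm 4/4) — PASS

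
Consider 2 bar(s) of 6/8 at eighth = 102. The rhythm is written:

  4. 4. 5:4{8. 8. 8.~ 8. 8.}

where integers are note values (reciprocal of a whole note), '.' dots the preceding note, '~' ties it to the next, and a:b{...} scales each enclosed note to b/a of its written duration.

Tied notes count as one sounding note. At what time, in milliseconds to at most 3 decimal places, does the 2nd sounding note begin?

note 2 onset = 3b = 1764.706ms

1. 0.0ms @ 0 + 1764.706ms (3)
2. 1764.706ms @ 3 + 1764.706ms (3)
3. 3529.412ms @ 6 + 705.882ms (6/5)
4. 4235.294ms @ 36/5 + 705.882ms (6/5)
5. 4941.176ms @ 42/5 + 1411.765ms (12/5)
6. 6352.941ms @ 54/5 + 705.882ms (6/5)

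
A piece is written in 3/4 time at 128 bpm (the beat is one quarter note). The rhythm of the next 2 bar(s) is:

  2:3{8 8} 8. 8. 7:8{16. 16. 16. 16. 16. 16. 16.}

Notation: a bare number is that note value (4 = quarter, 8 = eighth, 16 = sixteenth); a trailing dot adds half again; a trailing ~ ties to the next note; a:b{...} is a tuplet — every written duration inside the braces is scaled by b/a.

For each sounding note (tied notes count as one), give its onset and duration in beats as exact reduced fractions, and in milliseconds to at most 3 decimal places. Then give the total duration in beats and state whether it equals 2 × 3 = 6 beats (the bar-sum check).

1) 0.0ms=0b +351.562ms=3/4b
2) 351.562ms=3/4b +351.562ms=3/4b
3) 703.125ms=3/2b +351.562ms=3/4b
4) 1054.688ms=9/4b +351.562ms=3/4b
5) 1406.25ms=3b +200.893ms=3/7b
6) 1607.143ms=24/7b +200.893ms=3/7b
7) 1808.036ms=27/7b +200.893ms=3/7b
8) 2008.929ms=30/7b +200.893ms=3/7b
9) 2209.821ms=33/7b +200.893ms=3/7b
10) 2410.714ms=36/7b +200.893ms=3/7b
11) 2611.607ms=39/7b +200.893ms=3/7b
Σ=6b of 6 (128bpm 3/4) — PASS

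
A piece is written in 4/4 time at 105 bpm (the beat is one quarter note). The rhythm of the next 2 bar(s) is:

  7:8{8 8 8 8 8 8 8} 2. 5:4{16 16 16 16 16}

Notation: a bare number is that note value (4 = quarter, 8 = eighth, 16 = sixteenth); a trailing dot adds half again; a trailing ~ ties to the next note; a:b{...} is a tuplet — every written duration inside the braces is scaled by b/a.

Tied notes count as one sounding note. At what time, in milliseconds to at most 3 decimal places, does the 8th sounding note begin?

note 8 onset = 4b = 2285.714ms

1. 0.0ms @ 0 + 326.531ms (4/7)
2. 326.531ms @ 4/7 + 326.531ms (4/7)
3. 653.061ms @ 8/7 + 326.531ms (4/7)
4. 979.592ms @ 12/7 + 326.531ms (4/7)
5. 1306.122ms @ 16/7 + 326.531ms (4/7)
6. 1632.653ms @ 20/7 + 326.531ms (4/7)
7. 1959.184ms @ 24/7 + 326.531ms (4/7)
8. 2285.714ms @ 4 + 1714.286ms (3)
9. 4000.0ms @ 7 + 114.286ms (1/5)
10. 4114.286ms @ 36/5 + 114.286ms (1/5)
11. 4228.571ms @ 37/5 + 114.286ms (1/5)
12. 4342.857ms @ 38/5 + 114.286ms (1/5)
13. 4457.143ms @ 39/5 + 114.286ms (1/5)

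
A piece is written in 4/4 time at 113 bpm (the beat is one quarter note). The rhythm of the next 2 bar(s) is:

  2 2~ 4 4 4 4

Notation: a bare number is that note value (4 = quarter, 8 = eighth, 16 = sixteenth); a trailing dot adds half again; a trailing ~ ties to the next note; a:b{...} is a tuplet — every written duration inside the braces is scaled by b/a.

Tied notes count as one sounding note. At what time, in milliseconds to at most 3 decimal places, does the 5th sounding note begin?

note 5 onset = 7b = 3716.814ms

1. 0.0ms @ 0 + 1061.947ms (2)
2. 1061.947ms @ 2 + 1592.92ms (3)
3. 2654.867ms @ 5 + 530.973ms (1)
4. 3185.841ms @ 6 + 530.973ms (1)
5. 3716.814ms @ 7 + 530.973ms (1)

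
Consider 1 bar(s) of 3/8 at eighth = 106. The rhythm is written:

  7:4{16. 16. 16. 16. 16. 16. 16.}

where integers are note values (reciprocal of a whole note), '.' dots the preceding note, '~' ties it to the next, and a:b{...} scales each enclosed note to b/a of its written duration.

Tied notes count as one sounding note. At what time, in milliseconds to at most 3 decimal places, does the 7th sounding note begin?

note 7 onset = 18/7b = 1455.526ms

1. 0.0ms @ 0 + 242.588ms (3/7)
2. 242.588ms @ 3/7 + 242.588ms (3/7)
3. 485.175ms @ 6/7 + 242.588ms (3/7)
4. 727.763ms @ 9/7 + 242.588ms (3/7)
5. 970.35ms @ 12/7 + 242.588ms (3/7)
6. 1212.938ms @ 15/7 + 242.588ms (3/7)
7. 1455.526ms @ 18/7 + 242.588ms (3/7)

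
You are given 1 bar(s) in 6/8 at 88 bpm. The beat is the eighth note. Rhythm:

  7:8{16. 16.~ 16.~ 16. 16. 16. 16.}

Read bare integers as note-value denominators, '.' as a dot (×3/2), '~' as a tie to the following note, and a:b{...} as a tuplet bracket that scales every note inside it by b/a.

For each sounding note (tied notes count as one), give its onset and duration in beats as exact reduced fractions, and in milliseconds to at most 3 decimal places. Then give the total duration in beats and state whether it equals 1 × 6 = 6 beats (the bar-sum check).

1) 0.0ms=0b +584.416ms=6/7b
2) 584.416ms=6/7b +1753.247ms=18/7b
3) 2337.662ms=24/7b +584.416ms=6/7b
4) 2922.078ms=30/7b +584.416ms=6/7b
5) 3506.494ms=36/7b +584.416ms=6/7b
Σ=6b of 6 (88bpm 6/8) — PASS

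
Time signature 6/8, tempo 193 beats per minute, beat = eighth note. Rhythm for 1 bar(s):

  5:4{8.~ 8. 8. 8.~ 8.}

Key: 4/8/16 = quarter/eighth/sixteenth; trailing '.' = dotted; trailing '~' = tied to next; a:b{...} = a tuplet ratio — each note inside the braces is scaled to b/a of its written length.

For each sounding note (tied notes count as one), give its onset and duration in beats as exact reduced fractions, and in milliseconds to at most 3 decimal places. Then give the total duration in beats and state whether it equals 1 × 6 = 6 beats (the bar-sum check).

1) 0.0ms=0b +746.114ms=12/5b
2) 746.114ms=12/5b +373.057ms=6/5b
3) 1119.171ms=18/5b +746.114ms=12/5b
Σ=6b of 6 (193bpm 6/8) — PASS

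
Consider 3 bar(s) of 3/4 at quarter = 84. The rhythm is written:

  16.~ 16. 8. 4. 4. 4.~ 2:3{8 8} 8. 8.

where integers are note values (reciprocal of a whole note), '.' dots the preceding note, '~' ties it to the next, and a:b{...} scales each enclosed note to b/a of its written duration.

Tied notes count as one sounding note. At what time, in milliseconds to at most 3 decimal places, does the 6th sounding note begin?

note 6 onset = 27/4b = 4821.429ms

1. 0.0ms @ 0 + 535.714ms (3/4)
2. 535.714ms @ 3/4 + 535.714ms (3/4)
3. 1071.429ms @ 3/2 + 1071.429ms (3/2)
4. 2142.857ms @ 3 + 1071.429ms (3/2)
5. 3214.286ms @ 9/2 + 1607.143ms (9/4)
6. 4821.429ms @ 27/4 + 535.714ms (3/4)
7. 5357.143ms @ 15/2 + 535.714ms (3/4)
8. 5892.857ms @ 33/4 + 535.714ms (3/4)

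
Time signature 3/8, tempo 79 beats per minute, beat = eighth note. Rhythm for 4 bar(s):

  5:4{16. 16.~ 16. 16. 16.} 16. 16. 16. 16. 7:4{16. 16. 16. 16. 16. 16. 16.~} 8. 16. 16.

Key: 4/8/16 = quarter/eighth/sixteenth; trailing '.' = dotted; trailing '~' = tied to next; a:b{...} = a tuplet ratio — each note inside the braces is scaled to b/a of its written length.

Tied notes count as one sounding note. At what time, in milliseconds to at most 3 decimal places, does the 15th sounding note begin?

note 15 onset = 60/7b = 6509.946ms

1. 0.0ms @ 0 + 455.696ms (3/5)
2. 455.696ms @ 3/5 + 911.392ms (6/5)
3. 1367.089ms @ 9/5 + 455.696ms (3/5)
4. 1822.785ms @ 12/5 + 455.696ms (3/5)
5. 2278.481ms @ 3 + 569.62ms (3/4)
6. 2848.101ms @ 15/4 + 569.62ms (3/4)
7. 3417.722ms @ 9/2 + 569.62ms (3/4)
8. 3987.342ms @ 21/4 + 569.62ms (3/4)
9. 4556.962ms @ 6 + 325.497ms (3/7)
10. 4882.459ms @ 45/7 + 325.497ms (3/7)
11. 5207.957ms @ 48/7 + 325.497ms (3/7)
12. 5533.454ms @ 51/7 + 325.497ms (3/7)
13. 5858.951ms @ 54/7 + 325.497ms (3/7)
14. 6184.448ms @ 57/7 + 325.497ms (3/7)
15. 6509.946ms @ 60/7 + 1464.738ms (27/14)
16. 7974.684ms @ 21/2 + 569.62ms (3/4)
17. 8544.304ms @ 45/4 + 569.62ms (3/4)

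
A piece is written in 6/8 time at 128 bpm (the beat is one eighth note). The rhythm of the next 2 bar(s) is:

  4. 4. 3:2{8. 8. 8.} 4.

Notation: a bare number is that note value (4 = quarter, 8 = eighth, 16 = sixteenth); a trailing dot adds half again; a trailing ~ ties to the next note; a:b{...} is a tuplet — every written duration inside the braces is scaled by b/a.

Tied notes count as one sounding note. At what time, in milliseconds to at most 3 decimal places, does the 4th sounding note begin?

note 4 onset = 7b = 3281.25ms

1. 0.0ms @ 0 + 1406.25ms (3)
2. 1406.25ms @ 3 + 1406.25ms (3)
3. 2812.5ms @ 6 + 468.75ms (1)
4. 3281.25ms @ 7 + 468.75ms (1)
5. 3750.0ms @ 8 + 468.75ms (1)
6. 4218.75ms @ 9 + 1406.25ms (3)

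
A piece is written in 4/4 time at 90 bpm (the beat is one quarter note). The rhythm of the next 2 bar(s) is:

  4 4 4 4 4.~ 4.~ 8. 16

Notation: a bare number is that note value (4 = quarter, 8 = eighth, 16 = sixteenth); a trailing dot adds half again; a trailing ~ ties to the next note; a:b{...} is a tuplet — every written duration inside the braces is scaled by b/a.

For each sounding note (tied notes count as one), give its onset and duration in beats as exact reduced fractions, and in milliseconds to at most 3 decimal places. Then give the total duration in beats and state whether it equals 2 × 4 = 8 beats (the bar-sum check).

1) 0.0ms=0b +666.667ms=1b
2) 666.667ms=1b +666.667ms=1b
3) 1333.333ms=2b +666.667ms=1b
4) 2000.0ms=3b +666.667ms=1b
5) 2666.667ms=4b +2500.0ms=15/4b
6) 5166.667ms=31/4b +166.667ms=1/4b
Σ=8b of 8 (90bpm 4/4) — PASS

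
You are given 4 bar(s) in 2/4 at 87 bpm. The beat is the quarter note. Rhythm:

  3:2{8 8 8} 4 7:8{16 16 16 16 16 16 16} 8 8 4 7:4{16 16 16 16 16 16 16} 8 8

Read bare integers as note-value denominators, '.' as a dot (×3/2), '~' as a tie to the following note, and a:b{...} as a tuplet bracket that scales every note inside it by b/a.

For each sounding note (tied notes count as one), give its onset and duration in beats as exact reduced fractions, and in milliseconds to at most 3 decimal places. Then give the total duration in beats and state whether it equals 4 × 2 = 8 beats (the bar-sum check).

1) 0.0ms=0b +229.885ms=1/3b
2) 229.885ms=1/3b +229.885ms=1/3b
3) 459.77ms=2/3b +229.885ms=1/3b
4) 689.655ms=1b +689.655ms=1b
5) 1379.31ms=2b +197.044ms=2/7b
6) 1576.355ms=16/7b +197.044ms=2/7b
7) 1773.399ms=18/7b +197.044ms=2/7b
8) 1970.443ms=20/7b +197.044ms=2/7b
9) 2167.488ms=22/7b +197.044ms=2/7b
10) 2364.532ms=24/7b +197.044ms=2/7b
11) 2561.576ms=26/7b +197.044ms=2/7b
12) 2758.621ms=4b +344.828ms=1/2b
13) 3103.448ms=9/2b +344.828ms=1/2b
14) 3448.276ms=5b +689.655ms=1b
15) 4137.931ms=6b +98.522ms=1/7b
16) 4236.453ms=43/7b +98.522ms=1/7b
17) 4334.975ms=44/7b +98.522ms=1/7b
18) 4433.498ms=45/7b +98.522ms=1/7b
19) 4532.02ms=46/7b +98.522ms=1/7b
20) 4630.542ms=47/7b +98.522ms=1/7b
21) 4729.064ms=48/7b +98.522ms=1/7b
22) 4827.586ms=7b +344.828ms=1/2b
23) 5172.414ms=15/2b +344.828ms=1/2b
Σ=8b of 8 (87bpm 2/4) — PASS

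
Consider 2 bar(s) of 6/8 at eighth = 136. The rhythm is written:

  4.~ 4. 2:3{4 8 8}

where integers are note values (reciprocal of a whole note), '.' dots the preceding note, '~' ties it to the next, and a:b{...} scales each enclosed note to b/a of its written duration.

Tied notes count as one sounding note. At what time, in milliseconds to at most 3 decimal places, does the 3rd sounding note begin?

1. 0.0ms @ 0 + 2647.059ms (6)
2. 2647.059ms @ 6 + 1323.529ms (3)
3. 3970.588ms @ 9 + 661.765ms (3/2)
4. 4632.353ms @ 21/2 + 661.765ms (3/2)

note 3 onset = 9b = 3970.588ms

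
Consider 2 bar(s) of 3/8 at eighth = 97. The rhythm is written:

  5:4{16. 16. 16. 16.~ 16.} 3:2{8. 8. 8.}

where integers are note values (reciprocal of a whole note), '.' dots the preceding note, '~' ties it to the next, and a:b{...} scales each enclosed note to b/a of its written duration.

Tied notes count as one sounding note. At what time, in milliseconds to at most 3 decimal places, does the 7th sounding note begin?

note 7 onset = 5b = 3092.784ms

1. 0.0ms @ 0 + 371.134ms (3/5)
2. 371.134ms @ 3/5 + 371.134ms (3/5)
3. 742.268ms @ 6/5 + 371.134ms (3/5)
4. 1113.402ms @ 9/5 + 742.268ms (6/5)
5. 1855.67ms @ 3 + 618.557ms (1)
6. 2474.227ms @ 4 + 618.557ms (1)
7. 3092.784ms @ 5 + 618.557ms (1)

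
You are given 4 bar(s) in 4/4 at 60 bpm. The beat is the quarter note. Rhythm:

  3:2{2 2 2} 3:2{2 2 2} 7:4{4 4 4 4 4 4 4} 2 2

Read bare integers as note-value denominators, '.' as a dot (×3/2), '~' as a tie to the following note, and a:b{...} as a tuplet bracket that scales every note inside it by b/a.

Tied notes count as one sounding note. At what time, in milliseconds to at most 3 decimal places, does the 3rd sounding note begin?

1. 0.0ms @ 0 + 1333.333ms (4/3)
2. 1333.333ms @ 4/3 + 1333.333ms (4/3)
3. 2666.667ms @ 8/3 + 1333.333ms (4/3)
4. 4000.0ms @ 4 + 1333.333ms (4/3)
5. 5333.333ms @ 16/3 + 1333.333ms (4/3)
6. 6666.667ms @ 20/3 + 1333.333ms (4/3)
7. 8000.0ms @ 8 + 571.429ms (4/7)
8. 8571.429ms @ 60/7 + 571.429ms (4/7)
9. 9142.857ms @ 64/7 + 571.429ms (4/7)
10. 9714.286ms @ 68/7 + 571.429ms (4/7)
11. 10285.714ms @ 72/7 + 571.429ms (4/7)
12. 10857.143ms @ 76/7 + 571.429ms (4/7)
13. 11428.571ms @ 80/7 + 571.429ms (4/7)
14. 12000.0ms @ 12 + 2000.0ms (2)
15. 14000.0ms @ 14 + 2000.0ms (2)

note 3 onset = 8/3b = 2666.667ms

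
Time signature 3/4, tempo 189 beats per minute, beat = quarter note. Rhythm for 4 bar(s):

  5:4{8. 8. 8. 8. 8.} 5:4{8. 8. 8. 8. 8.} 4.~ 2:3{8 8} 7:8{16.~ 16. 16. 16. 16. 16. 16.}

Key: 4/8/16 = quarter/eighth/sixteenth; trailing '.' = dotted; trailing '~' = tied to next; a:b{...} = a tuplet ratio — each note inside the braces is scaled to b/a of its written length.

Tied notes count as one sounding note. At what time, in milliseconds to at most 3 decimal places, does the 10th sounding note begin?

note 10 onset = 27/5b = 1714.286ms

1. 0.0ms @ 0 + 190.476ms (3/5)
2. 190.476ms @ 3/5 + 190.476ms (3/5)
3. 380.952ms @ 6/5 + 190.476ms (3/5)
4. 571.429ms @ 9/5 + 190.476ms (3/5)
5. 761.905ms @ 12/5 + 190.476ms (3/5)
6. 952.381ms @ 3 + 190.476ms (3/5)
7. 1142.857ms @ 18/5 + 190.476ms (3/5)
8. 1333.333ms @ 21/5 + 190.476ms (3/5)
9. 1523.81ms @ 24/5 + 190.476ms (3/5)
10. 1714.286ms @ 27/5 + 190.476ms (3/5)
11. 1904.762ms @ 6 + 714.286ms (9/4)
12. 2619.048ms @ 33/4 + 238.095ms (3/4)
13. 2857.143ms @ 9 + 272.109ms (6/7)
14. 3129.252ms @ 69/7 + 136.054ms (3/7)
15. 3265.306ms @ 72/7 + 136.054ms (3/7)
16. 3401.361ms @ 75/7 + 136.054ms (3/7)
17. 3537.415ms @ 78/7 + 136.054ms (3/7)
18. 3673.469ms @ 81/7 + 136.054ms (3/7)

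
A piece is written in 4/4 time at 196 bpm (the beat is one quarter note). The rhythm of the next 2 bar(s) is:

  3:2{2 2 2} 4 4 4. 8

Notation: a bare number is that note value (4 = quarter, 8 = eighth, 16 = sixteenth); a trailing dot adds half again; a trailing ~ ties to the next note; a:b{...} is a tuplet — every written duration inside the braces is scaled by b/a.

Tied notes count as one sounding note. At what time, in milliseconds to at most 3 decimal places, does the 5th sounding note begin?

1. 0.0ms @ 0 + 408.163ms (4/3)
2. 408.163ms @ 4/3 + 408.163ms (4/3)
3. 816.327ms @ 8/3 + 408.163ms (4/3)
4. 1224.49ms @ 4 + 306.122ms (1)
5. 1530.612ms @ 5 + 306.122ms (1)
6. 1836.735ms @ 6 + 459.184ms (3/2)
7. 2295.918ms @ 15/2 + 153.061ms (1/2)

note 5 onset = 5b = 1530.612ms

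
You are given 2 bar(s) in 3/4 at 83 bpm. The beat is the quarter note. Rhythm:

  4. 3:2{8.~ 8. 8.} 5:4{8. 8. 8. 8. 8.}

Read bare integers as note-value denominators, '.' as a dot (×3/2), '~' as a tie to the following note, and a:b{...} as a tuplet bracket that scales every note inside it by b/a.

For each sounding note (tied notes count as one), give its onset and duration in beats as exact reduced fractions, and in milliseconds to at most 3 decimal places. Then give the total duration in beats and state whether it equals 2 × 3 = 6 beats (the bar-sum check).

1) 0.0ms=0b +1084.337ms=3/2b
2) 1084.337ms=3/2b +722.892ms=1b
3) 1807.229ms=5/2b +361.446ms=1/2b
4) 2168.675ms=3b +433.735ms=3/5b
5) 2602.41ms=18/5b +433.735ms=3/5b
6) 3036.145ms=21/5b +433.735ms=3/5b
7) 3469.88ms=24/5b +433.735ms=3/5b
8) 3903.614ms=27/5b +433.735ms=3/5b
Σ=6b of 6 (83bpm 3/4) — PASS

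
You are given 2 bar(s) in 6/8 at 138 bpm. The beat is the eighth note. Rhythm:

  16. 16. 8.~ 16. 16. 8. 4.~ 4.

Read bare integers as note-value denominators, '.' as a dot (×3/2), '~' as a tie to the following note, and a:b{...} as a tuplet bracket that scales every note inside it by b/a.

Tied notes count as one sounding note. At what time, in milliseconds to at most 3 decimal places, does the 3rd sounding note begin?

note 3 onset = 3/2b = 652.174ms

1. 0.0ms @ 0 + 326.087ms (3/4)
2. 326.087ms @ 3/4 + 326.087ms (3/4)
3. 652.174ms @ 3/2 + 978.261ms (9/4)
4. 1630.435ms @ 15/4 + 326.087ms (3/4)
5. 1956.522ms @ 9/2 + 652.174ms (3/2)
6. 2608.696ms @ 6 + 2608.696ms (6)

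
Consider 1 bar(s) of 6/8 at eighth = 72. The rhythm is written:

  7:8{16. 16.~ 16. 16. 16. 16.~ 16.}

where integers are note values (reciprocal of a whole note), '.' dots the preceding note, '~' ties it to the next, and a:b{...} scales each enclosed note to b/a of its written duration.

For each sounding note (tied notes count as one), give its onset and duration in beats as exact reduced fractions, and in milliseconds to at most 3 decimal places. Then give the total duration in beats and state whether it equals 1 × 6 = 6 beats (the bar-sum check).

1) 0.0ms=0b +714.286ms=6/7b
2) 714.286ms=6/7b +1428.571ms=12/7b
3) 2142.857ms=18/7b +714.286ms=6/7b
4) 2857.143ms=24/7b +714.286ms=6/7b
5) 3571.429ms=30/7b +1428.571ms=12/7b
Σ=6b of 6 (72bpm 6/8) — PASS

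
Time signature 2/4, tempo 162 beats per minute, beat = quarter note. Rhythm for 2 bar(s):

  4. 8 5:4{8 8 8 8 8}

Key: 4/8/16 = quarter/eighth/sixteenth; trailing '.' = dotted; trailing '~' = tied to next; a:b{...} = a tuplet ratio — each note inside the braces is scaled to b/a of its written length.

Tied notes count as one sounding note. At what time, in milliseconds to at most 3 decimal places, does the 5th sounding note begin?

note 5 onset = 14/5b = 1037.037ms

1. 0.0ms @ 0 + 555.556ms (3/2)
2. 555.556ms @ 3/2 + 185.185ms (1/2)
3. 740.741ms @ 2 + 148.148ms (2/5)
4. 888.889ms @ 12/5 + 148.148ms (2/5)
5. 1037.037ms @ 14/5 + 148.148ms (2/5)
6. 1185.185ms @ 16/5 + 148.148ms (2/5)
7. 1333.333ms @ 18/5 + 148.148ms (2/5)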